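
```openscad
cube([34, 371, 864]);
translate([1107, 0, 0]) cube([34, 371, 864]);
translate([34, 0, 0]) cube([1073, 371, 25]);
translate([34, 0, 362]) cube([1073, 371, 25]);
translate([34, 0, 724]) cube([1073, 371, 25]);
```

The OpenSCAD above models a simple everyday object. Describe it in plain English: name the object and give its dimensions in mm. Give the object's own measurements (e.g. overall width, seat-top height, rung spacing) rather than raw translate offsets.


An open bookshelf. Two side panels, each 34 mm thick, 371 mm deep and 864 mm tall, stand 1141 mm apart (outside-to-outside). Between them sit 3 shelves, each 25 mm thick and 371 mm deep, spanning the full gap between the sides. The bottom shelf rests on the floor (its underside at z = 0) and the clear gap between one shelf's top and the next shelf's underside is 337 mm.


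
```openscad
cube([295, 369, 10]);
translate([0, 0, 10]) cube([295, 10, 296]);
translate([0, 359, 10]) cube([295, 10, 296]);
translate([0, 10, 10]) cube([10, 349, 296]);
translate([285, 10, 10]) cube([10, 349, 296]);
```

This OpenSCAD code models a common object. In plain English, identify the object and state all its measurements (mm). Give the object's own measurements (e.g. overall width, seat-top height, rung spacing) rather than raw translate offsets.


An open-topped rectangular box: outside dimensions 295×369×306 mm, with a uniform wall and base thickness of 10 mm. The base is a full 295×369 slab on the floor; four walls sit on top of the base. The front and back walls (the −y and +y sides) span the full width; the two side walls fit between them.


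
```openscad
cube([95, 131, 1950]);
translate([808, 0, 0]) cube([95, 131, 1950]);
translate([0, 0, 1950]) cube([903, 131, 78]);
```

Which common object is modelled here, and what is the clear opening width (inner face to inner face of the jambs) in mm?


A door frame. The clear opening width is 713 mm.

Two 1950 mm tall posts with a header on top — a door frame. The left jamb is 95 mm wide at x = 0; the right jamb starts at x = 808. The clear opening is 808 − 95 = 713 mm.


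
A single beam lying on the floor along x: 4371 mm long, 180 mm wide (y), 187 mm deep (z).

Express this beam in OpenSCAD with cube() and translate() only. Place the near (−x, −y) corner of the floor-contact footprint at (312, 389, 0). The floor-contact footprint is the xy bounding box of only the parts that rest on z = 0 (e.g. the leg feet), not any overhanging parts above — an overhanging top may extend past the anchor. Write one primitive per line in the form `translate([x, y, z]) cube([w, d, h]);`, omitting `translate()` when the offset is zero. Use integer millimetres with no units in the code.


translate([312, 389, 0]) cube([4371, 180, 187]);


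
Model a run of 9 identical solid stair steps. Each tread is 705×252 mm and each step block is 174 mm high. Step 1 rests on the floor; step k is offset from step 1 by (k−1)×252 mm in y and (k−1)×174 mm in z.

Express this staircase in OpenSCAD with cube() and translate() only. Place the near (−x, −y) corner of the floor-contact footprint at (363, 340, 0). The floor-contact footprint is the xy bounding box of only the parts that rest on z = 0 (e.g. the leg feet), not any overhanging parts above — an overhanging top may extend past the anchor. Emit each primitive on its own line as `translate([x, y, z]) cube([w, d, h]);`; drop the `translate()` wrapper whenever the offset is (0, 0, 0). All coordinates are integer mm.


translate([363, 340, 0]) cube([705, 252, 174]);
translate([363, 592, 174]) cube([705, 252, 174]);
translate([363, 844, 348]) cube([705, 252, 174]);
translate([363, 1096, 522]) cube([705, 252, 174]);
translate([363, 1348, 696]) cube([705, 252, 174]);
translate([363, 1600, 870]) cube([705, 252, 174]);
translate([363, 1852, 1044]) cube([705, 252, 174]);
translate([363, 2104, 1218]) cube([705, 252, 174]);
translate([363, 2356, 1392]) cube([705, 252, 174]);


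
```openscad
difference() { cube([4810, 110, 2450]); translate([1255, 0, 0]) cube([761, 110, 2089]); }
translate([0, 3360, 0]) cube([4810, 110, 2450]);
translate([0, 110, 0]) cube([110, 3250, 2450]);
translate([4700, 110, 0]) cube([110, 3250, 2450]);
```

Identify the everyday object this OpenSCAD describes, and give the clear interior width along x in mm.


A single room. The interior width is 4590 mm.

Four walls enclosing a rectangle with a door in the front wall — a room. Outside width 4810 minus two 110 mm walls gives 4590 mm.


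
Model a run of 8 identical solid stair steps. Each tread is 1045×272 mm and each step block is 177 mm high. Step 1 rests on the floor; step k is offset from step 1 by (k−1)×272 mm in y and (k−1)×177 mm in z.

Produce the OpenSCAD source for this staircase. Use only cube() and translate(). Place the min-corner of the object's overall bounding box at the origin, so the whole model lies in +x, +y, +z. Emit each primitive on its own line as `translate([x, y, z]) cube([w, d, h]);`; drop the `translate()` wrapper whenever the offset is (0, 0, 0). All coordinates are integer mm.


cube([1045, 272, 177]);
translate([0, 272, 177]) cube([1045, 272, 177]);
translate([0, 544, 354]) cube([1045, 272, 177]);
translate([0, 816, 531]) cube([1045, 272, 177]);
translate([0, 1088, 708]) cube([1045, 272, 177]);
translate([0, 1360, 885]) cube([1045, 272, 177]);
translate([0, 1632, 1062]) cube([1045, 272, 177]);
translate([0, 1904, 1239]) cube([1045, 272, 177]);


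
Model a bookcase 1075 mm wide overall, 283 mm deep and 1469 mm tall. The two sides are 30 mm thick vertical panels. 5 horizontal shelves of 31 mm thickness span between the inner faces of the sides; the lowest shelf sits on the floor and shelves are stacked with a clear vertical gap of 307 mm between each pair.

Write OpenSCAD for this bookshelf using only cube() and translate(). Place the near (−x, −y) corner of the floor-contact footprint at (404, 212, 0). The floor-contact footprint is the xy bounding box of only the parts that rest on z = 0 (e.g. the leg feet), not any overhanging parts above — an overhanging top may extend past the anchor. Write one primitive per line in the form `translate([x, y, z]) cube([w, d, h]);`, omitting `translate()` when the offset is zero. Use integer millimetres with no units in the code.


translate([404, 212, 0]) cube([30, 283, 1469]);
translate([1449, 212, 0]) cube([30, 283, 1469]);
translate([434, 212, 0]) cube([1015, 283, 31]);
translate([434, 212, 338]) cube([1015, 283, 31]);
translate([434, 212, 676]) cube([1015, 283, 31]);
translate([434, 212, 1014]) cube([1015, 283, 31]);
translate([434, 212, 1352]) cube([1015, 283, 31]);


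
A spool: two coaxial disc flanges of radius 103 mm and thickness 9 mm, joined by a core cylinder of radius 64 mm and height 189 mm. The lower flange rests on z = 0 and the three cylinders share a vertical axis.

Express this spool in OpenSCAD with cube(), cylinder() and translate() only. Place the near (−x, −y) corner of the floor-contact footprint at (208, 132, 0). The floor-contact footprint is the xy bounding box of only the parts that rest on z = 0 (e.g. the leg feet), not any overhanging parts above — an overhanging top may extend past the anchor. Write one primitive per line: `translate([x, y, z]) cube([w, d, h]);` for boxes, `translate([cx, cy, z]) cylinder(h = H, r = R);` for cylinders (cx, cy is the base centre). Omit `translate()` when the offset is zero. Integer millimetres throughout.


translate([311, 235, 0]) cylinder(h = 9, r = 103);
translate([311, 235, 9]) cylinder(h = 189, r = 64);
translate([311, 235, 198]) cylinder(h = 9, r = 103);


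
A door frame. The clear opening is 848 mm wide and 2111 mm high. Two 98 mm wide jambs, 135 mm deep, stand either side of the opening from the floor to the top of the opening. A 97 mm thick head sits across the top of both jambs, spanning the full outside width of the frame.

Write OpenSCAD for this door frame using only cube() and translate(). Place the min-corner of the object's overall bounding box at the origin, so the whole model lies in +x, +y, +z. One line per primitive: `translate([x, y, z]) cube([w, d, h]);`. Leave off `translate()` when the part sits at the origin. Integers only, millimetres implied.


cube([98, 135, 2111]);
translate([946, 0, 0]) cube([98, 135, 2111]);
translate([0, 0, 2111]) cube([1044, 135, 97]);


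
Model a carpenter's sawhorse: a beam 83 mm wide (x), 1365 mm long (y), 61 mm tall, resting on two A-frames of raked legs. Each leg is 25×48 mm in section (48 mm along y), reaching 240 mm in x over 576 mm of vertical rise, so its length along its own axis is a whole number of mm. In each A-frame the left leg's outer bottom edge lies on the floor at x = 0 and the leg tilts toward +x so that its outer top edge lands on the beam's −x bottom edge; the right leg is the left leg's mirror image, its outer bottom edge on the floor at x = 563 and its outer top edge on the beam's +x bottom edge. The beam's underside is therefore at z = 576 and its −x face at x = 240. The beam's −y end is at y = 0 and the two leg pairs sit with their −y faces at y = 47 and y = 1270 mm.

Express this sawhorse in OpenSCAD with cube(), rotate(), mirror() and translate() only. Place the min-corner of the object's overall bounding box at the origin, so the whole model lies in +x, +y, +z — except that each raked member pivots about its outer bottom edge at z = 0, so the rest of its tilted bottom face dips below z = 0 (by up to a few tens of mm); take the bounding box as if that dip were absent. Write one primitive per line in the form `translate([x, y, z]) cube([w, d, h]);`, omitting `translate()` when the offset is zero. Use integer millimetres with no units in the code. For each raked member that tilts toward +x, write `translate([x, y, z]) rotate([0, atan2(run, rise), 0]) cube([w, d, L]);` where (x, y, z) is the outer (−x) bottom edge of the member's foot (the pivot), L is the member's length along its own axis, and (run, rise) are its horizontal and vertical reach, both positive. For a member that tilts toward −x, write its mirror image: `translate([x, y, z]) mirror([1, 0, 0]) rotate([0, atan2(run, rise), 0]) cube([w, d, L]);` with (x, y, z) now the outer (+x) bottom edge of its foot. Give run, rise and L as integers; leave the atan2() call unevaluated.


// leg length = √(240² + 576²) = 624
// right-leg outer foot x = 2·240 + 83 = 563
// beam min-corner = (240, 0, 576)
translate([240, 0, 576]) cube([83, 1365, 61]);
translate([0, 47, 0]) rotate([0, atan2(240, 576), 0]) cube([25, 48, 624]);
translate([563, 47, 0]) mirror([1, 0, 0]) rotate([0, atan2(240, 576), 0]) cube([25, 48, 624]);
translate([0, 1270, 0]) rotate([0, atan2(240, 576), 0]) cube([25, 48, 624]);
translate([563, 1270, 0]) mirror([1, 0, 0]) rotate([0, atan2(240, 576), 0]) cube([25, 48, 624]);


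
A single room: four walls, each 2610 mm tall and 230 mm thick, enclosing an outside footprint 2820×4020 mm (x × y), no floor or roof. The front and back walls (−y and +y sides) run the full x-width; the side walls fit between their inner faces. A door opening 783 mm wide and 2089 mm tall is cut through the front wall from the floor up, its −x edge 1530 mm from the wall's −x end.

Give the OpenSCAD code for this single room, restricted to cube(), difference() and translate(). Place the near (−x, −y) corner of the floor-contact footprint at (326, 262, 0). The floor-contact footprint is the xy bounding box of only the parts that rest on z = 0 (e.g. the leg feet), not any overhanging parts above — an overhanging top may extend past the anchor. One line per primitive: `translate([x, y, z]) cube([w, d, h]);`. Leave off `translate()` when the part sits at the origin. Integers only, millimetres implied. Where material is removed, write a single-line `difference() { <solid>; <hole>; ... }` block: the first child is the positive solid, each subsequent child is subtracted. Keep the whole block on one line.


difference() { translate([326, 262, 0]) cube([2820, 230, 2610]); translate([1856, 262, 0]) cube([783, 230, 2089]); }
translate([326, 4052, 0]) cube([2820, 230, 2610]);
translate([326, 492, 0]) cube([230, 3560, 2610]);
translate([2916, 492, 0]) cube([230, 3560, 2610]);


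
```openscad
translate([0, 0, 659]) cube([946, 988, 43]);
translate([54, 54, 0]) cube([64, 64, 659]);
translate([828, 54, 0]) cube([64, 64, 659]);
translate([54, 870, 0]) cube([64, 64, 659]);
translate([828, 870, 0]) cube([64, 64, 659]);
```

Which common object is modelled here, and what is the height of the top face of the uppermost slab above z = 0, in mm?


A table. The table height is 702 mm.

A 946×988×43 slab sits at z = 659 on four 64 mm square posts — a table. The top surface is at 659 + 43 = 702 mm.


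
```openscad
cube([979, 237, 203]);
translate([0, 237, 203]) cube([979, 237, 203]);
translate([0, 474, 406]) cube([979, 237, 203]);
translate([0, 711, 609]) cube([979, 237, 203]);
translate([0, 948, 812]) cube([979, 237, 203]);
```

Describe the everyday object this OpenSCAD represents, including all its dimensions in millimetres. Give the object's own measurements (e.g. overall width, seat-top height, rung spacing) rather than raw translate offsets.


A straight staircase of 5 solid steps. Each step is 979 mm wide (x), 237 mm deep (y, the going) and 203 mm tall (the rise). The first step rests on the floor; each subsequent step sits one going further in +y and one rise higher in +z, directly behind and above the previous step with no overlap.


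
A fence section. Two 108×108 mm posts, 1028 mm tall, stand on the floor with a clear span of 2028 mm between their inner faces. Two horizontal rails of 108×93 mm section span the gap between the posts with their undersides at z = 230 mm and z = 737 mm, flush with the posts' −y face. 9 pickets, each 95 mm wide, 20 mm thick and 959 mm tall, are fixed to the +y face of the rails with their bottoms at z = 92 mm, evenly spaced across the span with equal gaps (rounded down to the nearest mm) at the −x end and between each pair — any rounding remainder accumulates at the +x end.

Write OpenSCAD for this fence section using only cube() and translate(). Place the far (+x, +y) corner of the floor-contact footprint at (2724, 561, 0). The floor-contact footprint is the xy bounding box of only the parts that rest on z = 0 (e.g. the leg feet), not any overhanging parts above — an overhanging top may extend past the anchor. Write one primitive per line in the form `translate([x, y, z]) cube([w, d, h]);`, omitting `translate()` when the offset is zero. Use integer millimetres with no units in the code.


translate([480, 453, 0]) cube([108, 108, 1028]);
translate([2616, 453, 0]) cube([108, 108, 1028]);
translate([588, 453, 230]) cube([2028, 108, 93]);
translate([588, 453, 737]) cube([2028, 108, 93]);
translate([705, 561, 92]) cube([95, 20, 959]);
translate([917, 561, 92]) cube([95, 20, 959]);
translate([1129, 561, 92]) cube([95, 20, 959]);
translate([1341, 561, 92]) cube([95, 20, 959]);
translate([1553, 561, 92]) cube([95, 20, 959]);
translate([1765, 561, 92]) cube([95, 20, 959]);
translate([1977, 561, 92]) cube([95, 20, 959]);
translate([2189, 561, 92]) cube([95, 20, 959]);
translate([2401, 561, 92]) cube([95, 20, 959]);


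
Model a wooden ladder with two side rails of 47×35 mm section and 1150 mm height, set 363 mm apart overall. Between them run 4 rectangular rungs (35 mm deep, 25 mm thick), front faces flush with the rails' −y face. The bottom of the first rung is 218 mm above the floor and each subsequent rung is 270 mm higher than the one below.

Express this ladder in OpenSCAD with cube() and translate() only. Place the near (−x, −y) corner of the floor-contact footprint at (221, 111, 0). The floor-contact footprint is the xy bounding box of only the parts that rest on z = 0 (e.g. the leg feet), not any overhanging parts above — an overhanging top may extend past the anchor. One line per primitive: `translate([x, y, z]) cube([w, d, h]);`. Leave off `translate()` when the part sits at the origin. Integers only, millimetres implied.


translate([221, 111, 0]) cube([47, 35, 1150]);
translate([537, 111, 0]) cube([47, 35, 1150]);
translate([268, 111, 218]) cube([269, 35, 25]);
translate([268, 111, 488]) cube([269, 35, 25]);
translate([268, 111, 758]) cube([269, 35, 25]);
translate([268, 111, 1028]) cube([269, 35, 25]);


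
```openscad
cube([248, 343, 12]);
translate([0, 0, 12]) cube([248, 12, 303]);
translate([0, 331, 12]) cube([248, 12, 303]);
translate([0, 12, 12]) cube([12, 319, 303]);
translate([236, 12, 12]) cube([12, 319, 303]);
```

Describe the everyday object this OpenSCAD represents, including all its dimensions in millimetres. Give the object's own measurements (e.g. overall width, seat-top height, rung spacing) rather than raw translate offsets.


An open-topped rectangular box: outside dimensions 248×343×315 mm, with a uniform wall and base thickness of 12 mm. The base is a full 248×343 slab on the floor; four walls sit on top of the base. The front and back walls (the −y and +y sides) span the full width; the two side walls fit between them.


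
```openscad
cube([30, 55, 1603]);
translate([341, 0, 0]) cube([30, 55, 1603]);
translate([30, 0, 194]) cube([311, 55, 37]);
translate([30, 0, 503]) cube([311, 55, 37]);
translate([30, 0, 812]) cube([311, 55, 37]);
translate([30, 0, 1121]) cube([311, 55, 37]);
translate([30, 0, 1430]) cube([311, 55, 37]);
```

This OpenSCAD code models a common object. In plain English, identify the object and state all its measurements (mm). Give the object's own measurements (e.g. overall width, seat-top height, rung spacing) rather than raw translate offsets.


A straight ladder. Two 30×55 mm vertical rails, 1603 mm tall, stand 371 mm apart (outside-to-outside) with their front faces coplanar on the −y side. 5 rungs, each 55 mm deep and 37 mm tall, span between the inner faces of the rails, front faces flush with the rails. The lowest rung's underside is at z = 194 mm and rungs are spaced 309 mm apart (underside to underside).


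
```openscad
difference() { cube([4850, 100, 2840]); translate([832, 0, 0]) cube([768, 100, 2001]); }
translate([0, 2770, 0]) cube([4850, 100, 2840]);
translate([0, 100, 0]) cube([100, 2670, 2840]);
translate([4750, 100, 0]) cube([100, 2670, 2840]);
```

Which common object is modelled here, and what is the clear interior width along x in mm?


A single room. The interior width is 4650 mm.

Four walls enclosing a rectangle with a door in the front wall — a room. Outside width 4850 minus two 100 mm walls gives 4650 mm.


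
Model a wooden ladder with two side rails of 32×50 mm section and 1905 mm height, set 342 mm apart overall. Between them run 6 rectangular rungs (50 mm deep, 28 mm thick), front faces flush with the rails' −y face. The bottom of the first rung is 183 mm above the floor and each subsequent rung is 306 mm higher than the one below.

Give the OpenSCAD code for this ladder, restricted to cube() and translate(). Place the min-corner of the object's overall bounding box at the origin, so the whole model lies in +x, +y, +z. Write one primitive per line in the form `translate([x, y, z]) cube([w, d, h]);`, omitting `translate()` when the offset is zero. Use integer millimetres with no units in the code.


cube([32, 50, 1905]);
translate([310, 0, 0]) cube([32, 50, 1905]);
translate([32, 0, 183]) cube([278, 50, 28]);
translate([32, 0, 489]) cube([278, 50, 28]);
translate([32, 0, 795]) cube([278, 50, 28]);
translate([32, 0, 1101]) cube([278, 50, 28]);
translate([32, 0, 1407]) cube([278, 50, 28]);
translate([32, 0, 1713]) cube([278, 50, 28]);


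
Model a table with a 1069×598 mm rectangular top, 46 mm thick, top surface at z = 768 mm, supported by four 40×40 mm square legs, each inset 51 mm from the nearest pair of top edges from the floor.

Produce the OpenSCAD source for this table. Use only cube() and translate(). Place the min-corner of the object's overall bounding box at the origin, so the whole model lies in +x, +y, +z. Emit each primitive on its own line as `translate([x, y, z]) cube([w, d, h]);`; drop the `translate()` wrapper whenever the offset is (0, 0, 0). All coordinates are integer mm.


// leg_h = 768 - 46 = 722
translate([0, 0, 722]) cube([1069, 598, 46]);
translate([51, 51, 0]) cube([40, 40, 722]);
translate([978, 51, 0]) cube([40, 40, 722]);
translate([51, 507, 0]) cube([40, 40, 722]);
translate([978, 507, 0]) cube([40, 40, 722]);


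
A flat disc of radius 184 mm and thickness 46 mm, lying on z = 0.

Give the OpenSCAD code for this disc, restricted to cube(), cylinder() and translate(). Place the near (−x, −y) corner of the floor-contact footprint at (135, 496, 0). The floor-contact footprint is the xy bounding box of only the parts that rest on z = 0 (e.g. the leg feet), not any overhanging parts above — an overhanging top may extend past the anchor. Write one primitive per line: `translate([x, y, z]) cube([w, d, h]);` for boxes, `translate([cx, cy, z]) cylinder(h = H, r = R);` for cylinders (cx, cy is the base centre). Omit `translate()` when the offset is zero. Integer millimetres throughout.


translate([319, 680, 0]) cylinder(h = 46, r = 184);


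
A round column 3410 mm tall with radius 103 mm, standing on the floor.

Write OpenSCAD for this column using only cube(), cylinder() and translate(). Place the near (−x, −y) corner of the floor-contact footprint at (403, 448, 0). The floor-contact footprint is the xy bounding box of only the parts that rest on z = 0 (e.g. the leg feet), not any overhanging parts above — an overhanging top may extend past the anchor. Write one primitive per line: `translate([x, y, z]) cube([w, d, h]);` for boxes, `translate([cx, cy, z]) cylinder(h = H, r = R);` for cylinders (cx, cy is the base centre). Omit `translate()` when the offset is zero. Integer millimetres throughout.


translate([506, 551, 0]) cylinder(h = 3410, r = 103);


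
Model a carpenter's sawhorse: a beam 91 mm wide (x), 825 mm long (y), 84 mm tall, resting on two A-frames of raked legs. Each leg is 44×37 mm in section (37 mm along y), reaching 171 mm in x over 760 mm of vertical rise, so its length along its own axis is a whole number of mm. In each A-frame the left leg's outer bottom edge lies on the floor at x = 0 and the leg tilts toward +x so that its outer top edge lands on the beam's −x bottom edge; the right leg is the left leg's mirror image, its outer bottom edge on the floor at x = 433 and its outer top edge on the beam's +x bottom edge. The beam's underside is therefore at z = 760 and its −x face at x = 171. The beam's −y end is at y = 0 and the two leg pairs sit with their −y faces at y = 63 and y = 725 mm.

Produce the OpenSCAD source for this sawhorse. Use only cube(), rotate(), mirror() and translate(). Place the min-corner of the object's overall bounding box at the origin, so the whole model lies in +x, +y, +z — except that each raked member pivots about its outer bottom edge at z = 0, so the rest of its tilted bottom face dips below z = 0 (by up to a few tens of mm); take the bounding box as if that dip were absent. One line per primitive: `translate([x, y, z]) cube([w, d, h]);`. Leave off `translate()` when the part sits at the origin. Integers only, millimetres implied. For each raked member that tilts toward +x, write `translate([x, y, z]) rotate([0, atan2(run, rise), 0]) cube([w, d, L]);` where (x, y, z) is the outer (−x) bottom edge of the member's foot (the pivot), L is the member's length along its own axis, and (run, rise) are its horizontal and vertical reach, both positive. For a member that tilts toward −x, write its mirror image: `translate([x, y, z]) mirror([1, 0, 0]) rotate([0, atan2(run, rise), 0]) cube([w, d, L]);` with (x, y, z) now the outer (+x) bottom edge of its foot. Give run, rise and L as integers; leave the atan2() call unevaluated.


translate([171, 0, 760]) cube([91, 825, 84]);
translate([0, 63, 0]) rotate([0, atan2(171, 760), 0]) cube([44, 37, 779]);
translate([433, 63, 0]) mirror([1, 0, 0]) rotate([0, atan2(171, 760), 0]) cube([44, 37, 779]);
translate([0, 725, 0]) rotate([0, atan2(171, 760), 0]) cube([44, 37, 779]);
translate([433, 725, 0]) mirror([1, 0, 0]) rotate([0, atan2(171, 760), 0]) cube([44, 37, 779]);


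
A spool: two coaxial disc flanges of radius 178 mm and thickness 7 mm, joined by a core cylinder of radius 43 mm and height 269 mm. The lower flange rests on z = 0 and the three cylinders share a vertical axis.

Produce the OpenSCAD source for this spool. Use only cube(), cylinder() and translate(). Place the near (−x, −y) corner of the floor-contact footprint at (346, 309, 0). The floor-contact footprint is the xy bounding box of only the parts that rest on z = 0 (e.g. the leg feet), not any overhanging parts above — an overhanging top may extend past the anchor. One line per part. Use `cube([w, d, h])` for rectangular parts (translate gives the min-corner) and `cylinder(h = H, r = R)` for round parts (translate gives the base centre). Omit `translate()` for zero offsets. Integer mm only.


translate([524, 487, 0]) cylinder(h = 7, r = 178);
translate([524, 487, 7]) cylinder(h = 269, r = 43);
translate([524, 487, 276]) cylinder(h = 7, r = 178);


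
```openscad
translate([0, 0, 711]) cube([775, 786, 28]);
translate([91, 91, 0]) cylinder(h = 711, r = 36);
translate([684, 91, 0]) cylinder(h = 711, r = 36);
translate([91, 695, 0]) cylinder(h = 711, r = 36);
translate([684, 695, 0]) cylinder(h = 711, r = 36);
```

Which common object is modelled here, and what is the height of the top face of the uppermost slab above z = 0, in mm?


A table. The table height is 739 mm.

A 775×786×28 slab sits at z = 711 on four Ø72 mm round legs — a table. The top surface is at 711 + 28 = 739 mm.


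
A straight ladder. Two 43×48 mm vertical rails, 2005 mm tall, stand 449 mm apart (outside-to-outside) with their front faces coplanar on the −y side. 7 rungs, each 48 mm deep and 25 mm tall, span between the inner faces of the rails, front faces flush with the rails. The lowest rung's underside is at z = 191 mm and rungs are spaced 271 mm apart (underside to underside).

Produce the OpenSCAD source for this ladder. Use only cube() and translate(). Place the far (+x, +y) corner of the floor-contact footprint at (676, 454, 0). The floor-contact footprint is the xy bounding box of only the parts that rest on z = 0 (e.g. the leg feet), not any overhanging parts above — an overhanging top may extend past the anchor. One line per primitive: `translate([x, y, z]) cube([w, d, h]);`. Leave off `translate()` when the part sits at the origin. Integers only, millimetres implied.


// rung span = 449 - 2*43 = 363
// rung[k] z = 191 + k*271
translate([227, 406, 0]) cube([43, 48, 2005]);
translate([633, 406, 0]) cube([43, 48, 2005]);
translate([270, 406, 191]) cube([363, 48, 25]);
translate([270, 406, 462]) cube([363, 48, 25]);
translate([270, 406, 733]) cube([363, 48, 25]);
translate([270, 406, 1004]) cube([363, 48, 25]);
translate([270, 406, 1275]) cube([363, 48, 25]);
translate([270, 406, 1546]) cube([363, 48, 25]);
translate([270, 406, 1817]) cube([363, 48, 25]);


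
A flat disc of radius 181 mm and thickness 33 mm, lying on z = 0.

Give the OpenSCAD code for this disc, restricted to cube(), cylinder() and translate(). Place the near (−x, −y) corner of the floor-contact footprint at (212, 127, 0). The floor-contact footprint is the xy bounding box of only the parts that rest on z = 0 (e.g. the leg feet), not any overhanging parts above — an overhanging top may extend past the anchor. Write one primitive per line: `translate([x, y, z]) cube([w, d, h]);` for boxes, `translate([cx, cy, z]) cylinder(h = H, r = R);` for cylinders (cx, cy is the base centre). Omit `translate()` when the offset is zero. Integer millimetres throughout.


translate([393, 308, 0]) cylinder(h = 33, r = 181);


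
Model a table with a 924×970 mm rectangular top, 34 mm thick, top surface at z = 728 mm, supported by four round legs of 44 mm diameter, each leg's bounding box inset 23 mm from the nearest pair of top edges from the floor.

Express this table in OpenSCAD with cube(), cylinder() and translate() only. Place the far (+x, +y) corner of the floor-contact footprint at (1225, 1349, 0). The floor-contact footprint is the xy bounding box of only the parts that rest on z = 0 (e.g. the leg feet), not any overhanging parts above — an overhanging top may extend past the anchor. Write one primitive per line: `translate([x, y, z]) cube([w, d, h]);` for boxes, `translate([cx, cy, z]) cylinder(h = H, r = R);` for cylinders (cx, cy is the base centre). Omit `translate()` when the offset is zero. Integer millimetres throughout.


translate([324, 402, 694]) cube([924, 970, 34]);
translate([369, 447, 0]) cylinder(h = 694, r = 22);
translate([1203, 447, 0]) cylinder(h = 694, r = 22);
translate([369, 1327, 0]) cylinder(h = 694, r = 22);
translate([1203, 1327, 0]) cylinder(h = 694, r = 22);


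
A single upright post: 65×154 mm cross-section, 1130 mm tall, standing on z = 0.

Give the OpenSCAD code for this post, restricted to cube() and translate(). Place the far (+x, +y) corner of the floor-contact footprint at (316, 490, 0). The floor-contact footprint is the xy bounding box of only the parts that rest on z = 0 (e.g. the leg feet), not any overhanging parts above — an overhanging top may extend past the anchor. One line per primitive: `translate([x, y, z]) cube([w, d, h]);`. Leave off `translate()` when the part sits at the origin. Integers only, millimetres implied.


translate([251, 336, 0]) cube([65, 154, 1130]);


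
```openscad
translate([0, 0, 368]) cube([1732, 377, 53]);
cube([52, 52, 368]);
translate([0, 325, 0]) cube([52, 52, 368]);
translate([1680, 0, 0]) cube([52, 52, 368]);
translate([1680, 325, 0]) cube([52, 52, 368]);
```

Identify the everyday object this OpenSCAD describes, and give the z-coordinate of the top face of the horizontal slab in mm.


A bench. The seat-top height is 421 mm.

A long slab on four corner posts — a bench. The slab sits at z = 368 with thickness 53, so the top is 368 + 53 = 421 mm.


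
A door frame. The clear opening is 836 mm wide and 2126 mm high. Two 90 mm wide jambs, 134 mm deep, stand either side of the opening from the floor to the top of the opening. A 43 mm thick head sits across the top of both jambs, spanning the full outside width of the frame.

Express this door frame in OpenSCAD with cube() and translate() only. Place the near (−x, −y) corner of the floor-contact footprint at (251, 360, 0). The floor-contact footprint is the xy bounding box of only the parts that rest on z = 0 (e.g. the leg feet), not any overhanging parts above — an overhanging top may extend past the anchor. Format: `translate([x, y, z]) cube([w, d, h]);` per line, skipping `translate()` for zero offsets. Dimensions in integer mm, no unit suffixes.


translate([251, 360, 0]) cube([90, 134, 2126]);
translate([1177, 360, 0]) cube([90, 134, 2126]);
translate([251, 360, 2126]) cube([1016, 134, 43]);


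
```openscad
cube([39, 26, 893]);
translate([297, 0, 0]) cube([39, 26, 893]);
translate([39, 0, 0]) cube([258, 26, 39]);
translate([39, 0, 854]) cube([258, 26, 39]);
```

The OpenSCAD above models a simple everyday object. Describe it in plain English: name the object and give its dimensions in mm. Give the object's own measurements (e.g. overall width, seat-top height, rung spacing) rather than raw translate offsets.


A rectangular picture frame lying in the x–z plane (depth along y). The opening is 258 mm wide (x) by 815 mm tall (z), surrounded by a border 39 mm wide on all four sides. The frame is 26 mm deep and is made of two full-height vertical stiles with two horizontal rails fitted between them.


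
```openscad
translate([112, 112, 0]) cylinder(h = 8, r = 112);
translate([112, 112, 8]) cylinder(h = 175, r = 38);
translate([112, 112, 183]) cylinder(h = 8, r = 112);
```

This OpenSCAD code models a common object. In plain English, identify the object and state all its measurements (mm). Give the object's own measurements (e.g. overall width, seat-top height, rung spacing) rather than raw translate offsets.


A spool: two coaxial disc flanges of radius 112 mm and thickness 8 mm, joined by a core cylinder of radius 38 mm and height 175 mm. The lower flange rests on z = 0 and the three cylinders share a vertical axis.


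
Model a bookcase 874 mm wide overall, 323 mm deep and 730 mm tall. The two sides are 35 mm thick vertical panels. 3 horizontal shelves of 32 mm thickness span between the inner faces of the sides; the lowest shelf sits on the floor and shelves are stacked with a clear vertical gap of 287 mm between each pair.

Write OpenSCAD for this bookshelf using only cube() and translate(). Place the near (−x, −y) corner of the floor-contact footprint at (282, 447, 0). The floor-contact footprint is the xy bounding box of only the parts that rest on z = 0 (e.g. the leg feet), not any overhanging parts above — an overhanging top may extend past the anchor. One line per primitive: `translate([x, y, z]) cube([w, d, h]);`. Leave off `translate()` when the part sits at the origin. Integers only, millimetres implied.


translate([282, 447, 0]) cube([35, 323, 730]);
translate([1121, 447, 0]) cube([35, 323, 730]);
translate([317, 447, 0]) cube([804, 323, 32]);
translate([317, 447, 319]) cube([804, 323, 32]);
translate([317, 447, 638]) cube([804, 323, 32]);


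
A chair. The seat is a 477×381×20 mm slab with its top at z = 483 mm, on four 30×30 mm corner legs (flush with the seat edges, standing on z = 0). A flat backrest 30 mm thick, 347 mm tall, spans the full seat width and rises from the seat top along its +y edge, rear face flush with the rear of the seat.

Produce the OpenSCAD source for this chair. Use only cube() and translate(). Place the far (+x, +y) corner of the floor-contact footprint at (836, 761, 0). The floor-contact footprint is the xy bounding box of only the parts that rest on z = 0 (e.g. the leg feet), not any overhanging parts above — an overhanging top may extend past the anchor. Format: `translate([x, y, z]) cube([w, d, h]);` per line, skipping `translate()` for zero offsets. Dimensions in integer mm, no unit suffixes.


translate([359, 380, 463]) cube([477, 381, 20]);
translate([359, 380, 0]) cube([30, 30, 463]);
translate([806, 380, 0]) cube([30, 30, 463]);
translate([359, 731, 0]) cube([30, 30, 463]);
translate([806, 731, 0]) cube([30, 30, 463]);
translate([359, 731, 483]) cube([477, 30, 347]);


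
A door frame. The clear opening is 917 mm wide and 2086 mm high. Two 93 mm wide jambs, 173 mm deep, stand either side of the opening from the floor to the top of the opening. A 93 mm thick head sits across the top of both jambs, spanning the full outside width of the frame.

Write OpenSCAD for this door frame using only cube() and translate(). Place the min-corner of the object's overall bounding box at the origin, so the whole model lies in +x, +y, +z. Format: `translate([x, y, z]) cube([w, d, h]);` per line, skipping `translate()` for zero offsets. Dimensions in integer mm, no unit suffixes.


cube([93, 173, 2086]);
translate([1010, 0, 0]) cube([93, 173, 2086]);
translate([0, 0, 2086]) cube([1103, 173, 93]);


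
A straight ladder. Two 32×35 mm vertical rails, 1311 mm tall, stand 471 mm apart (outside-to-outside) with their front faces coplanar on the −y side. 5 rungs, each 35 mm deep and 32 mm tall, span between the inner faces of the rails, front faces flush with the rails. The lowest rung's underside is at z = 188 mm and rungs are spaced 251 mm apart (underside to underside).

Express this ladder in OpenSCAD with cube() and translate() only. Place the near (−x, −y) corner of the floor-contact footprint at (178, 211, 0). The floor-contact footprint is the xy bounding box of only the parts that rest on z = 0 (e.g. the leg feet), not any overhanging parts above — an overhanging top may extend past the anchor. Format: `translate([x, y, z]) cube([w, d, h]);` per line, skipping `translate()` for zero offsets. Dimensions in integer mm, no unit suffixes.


// rung span = 471 - 2*32 = 407
// rung[k] z = 188 + k*251
translate([178, 211, 0]) cube([32, 35, 1311]);
translate([617, 211, 0]) cube([32, 35, 1311]);
translate([210, 211, 188]) cube([407, 35, 32]);
translate([210, 211, 439]) cube([407, 35, 32]);
translate([210, 211, 690]) cube([407, 35, 32]);
translate([210, 211, 941]) cube([407, 35, 32]);
translate([210, 211, 1192]) cube([407, 35, 32]);


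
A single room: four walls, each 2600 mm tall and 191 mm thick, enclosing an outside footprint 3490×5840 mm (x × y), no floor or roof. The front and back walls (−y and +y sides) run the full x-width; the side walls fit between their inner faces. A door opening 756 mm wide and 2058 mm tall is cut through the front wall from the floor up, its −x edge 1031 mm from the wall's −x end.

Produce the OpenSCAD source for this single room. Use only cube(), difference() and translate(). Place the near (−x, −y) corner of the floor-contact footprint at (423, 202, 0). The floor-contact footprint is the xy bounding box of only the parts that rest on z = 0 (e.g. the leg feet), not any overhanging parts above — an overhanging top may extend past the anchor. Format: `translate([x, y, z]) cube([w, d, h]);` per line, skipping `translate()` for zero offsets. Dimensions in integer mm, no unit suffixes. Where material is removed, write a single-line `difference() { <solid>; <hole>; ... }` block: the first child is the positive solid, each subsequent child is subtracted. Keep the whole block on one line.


difference() { translate([423, 202, 0]) cube([3490, 191, 2600]); translate([1454, 202, 0]) cube([756, 191, 2058]); }
translate([423, 5851, 0]) cube([3490, 191, 2600]);
translate([423, 393, 0]) cube([191, 5458, 2600]);
translate([3722, 393, 0]) cube([191, 5458, 2600]);


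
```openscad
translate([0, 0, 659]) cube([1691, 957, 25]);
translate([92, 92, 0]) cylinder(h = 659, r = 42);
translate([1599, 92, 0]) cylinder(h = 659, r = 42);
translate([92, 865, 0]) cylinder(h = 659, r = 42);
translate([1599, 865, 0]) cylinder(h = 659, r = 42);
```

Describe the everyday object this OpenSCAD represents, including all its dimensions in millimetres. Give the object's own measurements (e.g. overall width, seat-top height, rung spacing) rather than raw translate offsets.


A table: top 1691 mm (x) × 957 mm (y), 25 mm thick, upper face at z = 684 mm, on four round legs of 84 mm diameter, each leg's bounding box inset 50 mm from the nearest pair of top edges from z = 0 to the bottom of the top.


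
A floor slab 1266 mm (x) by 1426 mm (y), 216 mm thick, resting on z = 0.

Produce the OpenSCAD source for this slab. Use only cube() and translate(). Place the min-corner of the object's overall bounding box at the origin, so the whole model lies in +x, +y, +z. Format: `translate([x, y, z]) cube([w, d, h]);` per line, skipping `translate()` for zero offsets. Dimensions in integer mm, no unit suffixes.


cube([1266, 1426, 216]);


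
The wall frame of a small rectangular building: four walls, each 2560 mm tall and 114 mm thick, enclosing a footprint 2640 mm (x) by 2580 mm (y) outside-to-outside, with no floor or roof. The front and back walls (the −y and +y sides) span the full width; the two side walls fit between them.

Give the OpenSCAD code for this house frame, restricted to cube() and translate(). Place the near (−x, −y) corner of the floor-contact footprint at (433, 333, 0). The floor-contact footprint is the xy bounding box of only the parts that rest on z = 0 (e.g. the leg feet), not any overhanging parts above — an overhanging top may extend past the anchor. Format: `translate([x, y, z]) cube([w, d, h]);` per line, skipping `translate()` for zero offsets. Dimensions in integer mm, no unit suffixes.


translate([433, 333, 0]) cube([2640, 114, 2560]);
translate([433, 2799, 0]) cube([2640, 114, 2560]);
translate([433, 447, 0]) cube([114, 2352, 2560]);
translate([2959, 447, 0]) cube([114, 2352, 2560]);


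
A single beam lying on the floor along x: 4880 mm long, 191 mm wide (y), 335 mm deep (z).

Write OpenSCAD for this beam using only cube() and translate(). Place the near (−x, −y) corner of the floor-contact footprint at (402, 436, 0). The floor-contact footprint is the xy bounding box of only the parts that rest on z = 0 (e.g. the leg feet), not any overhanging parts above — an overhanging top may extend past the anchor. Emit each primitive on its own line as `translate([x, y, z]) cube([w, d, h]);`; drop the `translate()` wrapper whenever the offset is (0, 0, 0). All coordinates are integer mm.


translate([402, 436, 0]) cube([4880, 191, 335]);
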